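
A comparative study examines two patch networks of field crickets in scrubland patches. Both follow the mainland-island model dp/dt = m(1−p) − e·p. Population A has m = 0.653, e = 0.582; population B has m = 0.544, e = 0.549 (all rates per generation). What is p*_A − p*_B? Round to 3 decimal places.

0.031

A: p*_A = m/(m+e) = 0.653/1.2350 = 0.5287.
B: p*_B = 0.544/1.0930 = 0.4977.
p*_A − p*_B = 0.5287 − 0.4977 = 0.0310.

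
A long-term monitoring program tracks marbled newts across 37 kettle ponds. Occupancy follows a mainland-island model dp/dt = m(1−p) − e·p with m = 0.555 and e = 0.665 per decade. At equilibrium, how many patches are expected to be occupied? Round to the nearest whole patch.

p* = m/(m+e) = 0.555/1.2200 = 0.4549.
Expected occupied patches = N × p* = 37 × 0.4549 = 16.83 ≈ 17.

17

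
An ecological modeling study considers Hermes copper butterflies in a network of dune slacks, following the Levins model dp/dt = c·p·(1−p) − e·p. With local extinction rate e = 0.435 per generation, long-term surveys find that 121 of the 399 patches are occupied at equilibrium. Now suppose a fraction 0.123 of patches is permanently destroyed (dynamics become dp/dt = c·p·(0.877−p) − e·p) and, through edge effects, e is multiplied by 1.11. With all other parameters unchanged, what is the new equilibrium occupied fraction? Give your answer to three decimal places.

Observed p* = 121/399 = 0.30326.
Balance c(1−p*) = e gives c = e/(1 − 0.30326) = 0.435/0.69674 = 0.62434.
New p* = 0.877 − e/c = 0.877 − 0.48285/0.62434 = 0.10362.

0.104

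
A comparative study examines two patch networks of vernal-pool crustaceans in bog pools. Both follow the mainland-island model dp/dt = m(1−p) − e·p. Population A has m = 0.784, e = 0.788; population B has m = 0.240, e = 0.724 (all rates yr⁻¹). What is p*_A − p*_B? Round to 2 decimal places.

0.25

A: p*_A = m/(m+e) = 0.784/1.5720 = 0.4987.
B: p*_B = 0.240/0.9640 = 0.2490.
p*_A − p*_B = 0.4987 − 0.2490 = 0.2498.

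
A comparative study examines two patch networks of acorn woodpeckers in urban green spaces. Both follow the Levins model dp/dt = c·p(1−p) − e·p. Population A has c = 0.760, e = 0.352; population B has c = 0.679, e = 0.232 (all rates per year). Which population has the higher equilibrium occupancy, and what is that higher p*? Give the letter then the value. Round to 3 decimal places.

B, 0.658

A: p*_A = 1 − 0.352/0.760 = 0.5368.
B: p*_B = 1 − 0.232/0.679 = 0.6583.
B is higher at 0.6583.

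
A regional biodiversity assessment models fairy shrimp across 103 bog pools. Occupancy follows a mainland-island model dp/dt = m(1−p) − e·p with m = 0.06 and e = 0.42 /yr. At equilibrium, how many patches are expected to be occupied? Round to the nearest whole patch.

p* = m/(m+e) = 0.06/0.4800 = 0.1250.
Expected occupied patches = N × p* = 103 × 0.1250 = 12.88 ≈ 13.

13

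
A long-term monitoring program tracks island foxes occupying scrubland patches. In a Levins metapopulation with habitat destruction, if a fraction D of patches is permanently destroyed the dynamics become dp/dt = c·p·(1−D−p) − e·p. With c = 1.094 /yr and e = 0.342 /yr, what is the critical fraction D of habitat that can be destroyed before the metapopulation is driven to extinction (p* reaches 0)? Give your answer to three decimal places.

0.687

The nontrivial equilibrium is p* = (1−D) − e/c; extinction occurs when this hits zero.
So D_crit = 1 − e/c = 1 − 0.342/1.094 = 1 − 0.3126 = 0.6874.
Note this equals the original equilibrium occupancy — the Levins extinction-debt result.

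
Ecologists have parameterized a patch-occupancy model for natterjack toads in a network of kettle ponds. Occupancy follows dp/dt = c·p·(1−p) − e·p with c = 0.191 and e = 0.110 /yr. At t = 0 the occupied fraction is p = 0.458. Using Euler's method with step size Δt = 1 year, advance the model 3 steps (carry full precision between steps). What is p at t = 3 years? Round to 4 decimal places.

0.4499

Update rule: p ← p + [c·p·(1−p) − e·p]·Δt with Δt = 1.
  1  |  dp/dt·Δt = -0.002967  |  p_1 = 0.455033
  2  |  dp/dt·Δt = -0.002690  |  p_2 = 0.452343
  3  |  dp/dt·Δt = -0.002442  |  p_3 = 0.449902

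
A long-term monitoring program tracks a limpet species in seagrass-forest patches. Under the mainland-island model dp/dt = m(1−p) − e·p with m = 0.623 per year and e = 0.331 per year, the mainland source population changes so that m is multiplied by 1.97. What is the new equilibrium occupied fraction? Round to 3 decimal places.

0.788

Before: p* = 0.623/(0.623+0.331) = 0.6530.
After: m = 1.22731, e = 0.331; p* = 1.22731/1.5583 = 0.7876.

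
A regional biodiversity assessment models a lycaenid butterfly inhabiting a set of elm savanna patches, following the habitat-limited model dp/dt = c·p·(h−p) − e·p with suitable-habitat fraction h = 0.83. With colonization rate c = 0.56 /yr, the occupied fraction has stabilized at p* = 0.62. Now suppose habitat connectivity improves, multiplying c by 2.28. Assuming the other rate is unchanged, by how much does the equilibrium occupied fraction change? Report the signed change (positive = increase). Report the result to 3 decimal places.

Balance c(h−p*) = e gives e = 0.56×(0.83 − 0.62000) = 0.11760.
New p* = 0.83 − e/c = 0.83 − 0.11760/1.27680 = 0.73789.
Δp* = 0.73789 − 0.62000 = +0.11789.

0.118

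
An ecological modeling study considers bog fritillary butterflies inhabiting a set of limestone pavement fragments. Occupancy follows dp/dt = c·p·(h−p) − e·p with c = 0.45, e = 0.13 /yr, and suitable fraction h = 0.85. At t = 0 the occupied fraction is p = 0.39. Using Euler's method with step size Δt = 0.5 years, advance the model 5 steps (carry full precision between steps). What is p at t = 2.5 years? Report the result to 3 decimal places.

Update rule: p ← p + [c·p·(h−p) − e·p]·Δt with Δt = 0.5.
  1  |  dp/dt·Δt = +0.015015  |  p_1 = 0.405015
  2  |  dp/dt·Δt = +0.014225  |  p_2 = 0.419240
  3  |  dp/dt·Δt = +0.013383  |  p_3 = 0.432622
  4  |  dp/dt·Δt = +0.012507  |  p_4 = 0.445129
  5  |  dp/dt·Δt = +0.011616  |  p_5 = 0.456745

0.457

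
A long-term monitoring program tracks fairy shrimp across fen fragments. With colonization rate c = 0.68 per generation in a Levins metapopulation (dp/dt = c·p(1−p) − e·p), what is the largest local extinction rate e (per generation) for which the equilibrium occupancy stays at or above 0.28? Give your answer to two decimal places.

1 − e/c ≥ 0.28 ⇒ e ≤ c(1 − 0.28) = 0.68 × 0.7200.
e_max = 0.4896.

0.49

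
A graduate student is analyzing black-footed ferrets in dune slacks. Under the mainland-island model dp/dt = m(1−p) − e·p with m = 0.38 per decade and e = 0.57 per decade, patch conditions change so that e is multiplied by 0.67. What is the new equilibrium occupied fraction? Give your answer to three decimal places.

Before: p* = 0.38/(0.38+0.57) = 0.4000.
After: m = 0.38, e = 0.3819; p* = 0.38/0.7619 = 0.4988.

0.499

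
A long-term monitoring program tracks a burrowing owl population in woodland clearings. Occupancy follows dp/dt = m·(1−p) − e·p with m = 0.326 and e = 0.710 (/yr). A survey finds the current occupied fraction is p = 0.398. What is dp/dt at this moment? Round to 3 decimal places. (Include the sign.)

Colonization term: m·(1−p) = 0.326×0.6020 = 0.19625.
Extinction term: e·p = 0.28258.
dp/dt = 0.19625 − 0.28258 = -0.08633.

-0.086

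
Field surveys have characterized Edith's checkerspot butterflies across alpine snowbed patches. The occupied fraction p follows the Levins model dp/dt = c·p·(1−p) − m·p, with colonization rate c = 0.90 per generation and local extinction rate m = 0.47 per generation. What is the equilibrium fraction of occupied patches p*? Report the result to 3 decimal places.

0.478

At equilibrium, colonization balances extinction: c·p*·(1−p*) = m·p*.
So p* = 1 − m/c = 1 − 0.47/0.90 = 1 − 0.5222 = 0.4778.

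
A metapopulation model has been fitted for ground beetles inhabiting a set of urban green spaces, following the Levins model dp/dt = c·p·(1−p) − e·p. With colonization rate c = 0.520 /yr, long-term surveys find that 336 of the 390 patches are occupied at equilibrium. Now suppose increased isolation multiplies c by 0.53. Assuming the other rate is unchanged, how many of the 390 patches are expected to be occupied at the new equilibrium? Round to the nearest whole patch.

Observed p* = 336/390 = 0.86154.
Balance c(1−p*) = e gives e = 0.520×(1 − 0.86154) = 0.07200.
New p* = 1 − e/c = 1 − 0.07200/0.27560 = 0.73875.
Expected occupied = 390 × 0.73875 = 288.11 ≈ 288.

288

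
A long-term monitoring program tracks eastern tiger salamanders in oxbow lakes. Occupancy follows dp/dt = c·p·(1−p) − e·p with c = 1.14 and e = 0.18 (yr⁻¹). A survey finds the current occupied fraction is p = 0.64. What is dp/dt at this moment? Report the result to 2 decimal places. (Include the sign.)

Colonization term: c·p·(1−p) = 1.14×0.64×0.3600 = 0.26266.
Extinction term: e·p = 0.11520.
dp/dt = 0.26266 − 0.11520 = 0.14746.

0.15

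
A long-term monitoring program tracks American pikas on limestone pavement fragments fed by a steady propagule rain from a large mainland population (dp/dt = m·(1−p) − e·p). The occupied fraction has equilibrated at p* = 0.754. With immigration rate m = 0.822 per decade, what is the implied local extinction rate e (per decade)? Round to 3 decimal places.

0.268

At equilibrium m(1−p*) = e·p*, so e = m(1−p*)/p*.
e = 0.822 × 0.2460 / 0.754 = 0.2682.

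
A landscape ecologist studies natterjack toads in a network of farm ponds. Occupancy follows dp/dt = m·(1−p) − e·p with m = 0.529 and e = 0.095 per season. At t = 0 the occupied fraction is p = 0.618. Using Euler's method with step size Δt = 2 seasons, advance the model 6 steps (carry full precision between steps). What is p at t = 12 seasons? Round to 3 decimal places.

Update rule: p ← p + [m·(1−p) − e·p]·Δt with Δt = 2.
t = 2: p = 0.61800 + (+0.28674) = 0.90474
t = 4: p = 0.90474 + (-0.07111) = 0.83363
t = 6: p = 0.83363 + (+0.01764) = 0.85126
t = 8: p = 0.85126 + (-0.00437) = 0.84689
t = 10: p = 0.84689 + (+0.00108) = 0.84797
t = 12: p = 0.84797 + (-0.00027) = 0.84770

0.848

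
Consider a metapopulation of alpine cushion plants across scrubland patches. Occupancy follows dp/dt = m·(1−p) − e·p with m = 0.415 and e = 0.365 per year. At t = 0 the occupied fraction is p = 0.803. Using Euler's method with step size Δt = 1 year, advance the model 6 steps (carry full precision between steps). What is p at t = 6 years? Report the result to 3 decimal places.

0.532

Update rule: p ← p + [m·(1−p) − e·p]·Δt with Δt = 1.
step 1: Δp = -0.21134, p = 0.59166
step 2: Δp = -0.04649, p = 0.54517
step 3: Δp = -0.01023, p = 0.53494
step 4: Δp = -0.00225, p = 0.53269
step 5: Δp = -0.00050, p = 0.53219
step 6: Δp = -0.00011, p = 0.53208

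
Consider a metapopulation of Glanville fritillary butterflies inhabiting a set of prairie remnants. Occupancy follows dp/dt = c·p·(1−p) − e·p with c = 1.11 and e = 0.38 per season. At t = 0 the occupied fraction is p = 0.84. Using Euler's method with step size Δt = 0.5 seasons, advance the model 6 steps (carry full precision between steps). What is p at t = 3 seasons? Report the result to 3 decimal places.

Update rule: p ← p + [c·p·(1−p) − e·p]·Δt with Δt = 0.5.
  1  |  dp/dt·Δt = -0.085008  |  p_1 = 0.754992
  2  |  dp/dt·Δt = -0.040785  |  p_2 = 0.714207
  3  |  dp/dt·Δt = -0.022415  |  p_3 = 0.691792
  4  |  dp/dt·Δt = -0.013106  |  p_4 = 0.678686
  5  |  dp/dt·Δt = -0.007921  |  p_5 = 0.670765
  6  |  dp/dt·Δt = -0.004880  |  p_6 = 0.665886

0.666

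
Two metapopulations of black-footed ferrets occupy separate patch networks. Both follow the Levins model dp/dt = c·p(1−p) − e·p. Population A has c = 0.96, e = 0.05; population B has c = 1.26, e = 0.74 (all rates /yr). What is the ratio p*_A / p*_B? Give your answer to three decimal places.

2.297

A: p*_A = 1 − 0.05/0.96 = 0.9479.
B: p*_B = 1 − 0.74/1.26 = 0.4127.
p*_A / p*_B = 0.9479/0.4127 = 2.2969.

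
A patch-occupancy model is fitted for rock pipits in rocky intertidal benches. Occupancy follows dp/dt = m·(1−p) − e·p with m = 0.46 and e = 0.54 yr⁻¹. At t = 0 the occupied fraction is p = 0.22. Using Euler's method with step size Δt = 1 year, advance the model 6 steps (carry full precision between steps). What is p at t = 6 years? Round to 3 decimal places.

0.460

Update rule: p ← p + [m·(1−p) − e·p]·Δt with Δt = 1.
  1  |  dp/dt·Δt = +0.240000  |  p_1 = 0.460000
  2  |  dp/dt·Δt = +0.000000  |  p_2 = 0.460000
  3  |  dp/dt·Δt = +0.000000  |  p_3 = 0.460000
  4  |  dp/dt·Δt = +0.000000  |  p_4 = 0.460000
  5  |  dp/dt·Δt = +0.000000  |  p_5 = 0.460000
  6  |  dp/dt·Δt = +0.000000  |  p_6 = 0.460000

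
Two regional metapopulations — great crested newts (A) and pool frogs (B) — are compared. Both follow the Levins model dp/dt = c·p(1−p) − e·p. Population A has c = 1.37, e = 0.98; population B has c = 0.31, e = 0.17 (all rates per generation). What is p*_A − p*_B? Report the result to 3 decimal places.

A: p*_A = 1 − 0.98/1.37 = 0.2847.
B: p*_B = 1 − 0.17/0.31 = 0.4516.
p*_A − p*_B = 0.2847 − 0.4516 = -0.1669.

-0.167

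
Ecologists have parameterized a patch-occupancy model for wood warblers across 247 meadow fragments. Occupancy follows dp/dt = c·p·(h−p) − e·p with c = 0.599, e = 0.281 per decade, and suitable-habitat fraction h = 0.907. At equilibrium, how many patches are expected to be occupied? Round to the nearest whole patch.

108

p* = h − e/c = 0.907 − 0.4691 = 0.4379.
Expected occupied patches = N × p* = 247 × 0.4379 = 108.16 ≈ 108.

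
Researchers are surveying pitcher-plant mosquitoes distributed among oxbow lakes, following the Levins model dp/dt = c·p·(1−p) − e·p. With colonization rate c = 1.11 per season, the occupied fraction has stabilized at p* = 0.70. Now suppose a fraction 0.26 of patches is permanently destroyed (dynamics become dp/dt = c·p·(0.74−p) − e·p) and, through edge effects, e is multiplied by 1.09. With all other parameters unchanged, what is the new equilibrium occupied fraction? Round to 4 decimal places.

0.4130

Balance c(1−p*) = e gives e = 1.11×(1 − 0.70000) = 0.33300.
New p* = 0.74 − e/c = 0.74 − 0.36297/1.11000 = 0.41300.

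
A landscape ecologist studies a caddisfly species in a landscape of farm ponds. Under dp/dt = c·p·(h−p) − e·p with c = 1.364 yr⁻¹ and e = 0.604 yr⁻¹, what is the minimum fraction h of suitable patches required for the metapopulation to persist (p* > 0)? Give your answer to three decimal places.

0.443

p* = h − e/c is positive only when h > e/c.
h_min = e/c = 0.604/1.364 = 0.4428.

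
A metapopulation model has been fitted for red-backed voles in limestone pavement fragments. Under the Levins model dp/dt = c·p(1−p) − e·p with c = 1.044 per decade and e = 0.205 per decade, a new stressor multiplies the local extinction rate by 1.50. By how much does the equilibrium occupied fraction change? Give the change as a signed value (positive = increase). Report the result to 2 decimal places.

Before: p* = 1 − 0.205/1.044 = 0.8036.
After the change, c = 1.044, e = 0.3075, so p* = 1 − 0.3075/1.044 = 0.7055.
Δp* = 0.7055 − 0.8036 = -0.0982.

-0.10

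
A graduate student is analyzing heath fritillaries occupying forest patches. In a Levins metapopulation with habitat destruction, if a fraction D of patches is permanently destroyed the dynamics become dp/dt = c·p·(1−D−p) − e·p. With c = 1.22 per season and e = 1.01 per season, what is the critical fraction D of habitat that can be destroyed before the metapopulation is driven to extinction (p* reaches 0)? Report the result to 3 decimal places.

0.172

The nontrivial equilibrium is p* = (1−D) − e/c; extinction occurs when this hits zero.
So D_crit = 1 − e/c = 1 − 1.01/1.22 = 1 − 0.8279 = 0.1721.
Note this equals the original equilibrium occupancy — the Levins extinction-debt result.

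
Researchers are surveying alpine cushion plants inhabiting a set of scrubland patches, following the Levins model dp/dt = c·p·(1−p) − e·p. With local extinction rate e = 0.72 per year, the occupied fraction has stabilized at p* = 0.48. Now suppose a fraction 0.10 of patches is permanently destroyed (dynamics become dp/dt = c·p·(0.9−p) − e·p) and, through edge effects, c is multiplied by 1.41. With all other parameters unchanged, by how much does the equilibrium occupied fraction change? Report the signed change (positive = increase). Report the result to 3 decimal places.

0.051

Balance c(1−p*) = e gives c = e/(1 − 0.48000) = 0.72/0.52000 = 1.38462.
New p* = 0.9 − e/c = 0.9 − 0.72000/1.95231 = 0.53121.
Δp* = 0.53121 − 0.48000 = +0.05121.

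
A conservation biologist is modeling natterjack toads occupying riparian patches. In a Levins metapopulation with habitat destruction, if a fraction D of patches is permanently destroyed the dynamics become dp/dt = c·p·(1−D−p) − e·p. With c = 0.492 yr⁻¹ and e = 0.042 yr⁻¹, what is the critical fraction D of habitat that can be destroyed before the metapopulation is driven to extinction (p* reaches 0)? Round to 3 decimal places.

0.915

The nontrivial equilibrium is p* = (1−D) − e/c; extinction occurs when this hits zero.
So D_crit = 1 − e/c = 1 − 0.042/0.492 = 1 − 0.0854 = 0.9146.
Note this equals the original equilibrium occupancy — the Levins extinction-debt result.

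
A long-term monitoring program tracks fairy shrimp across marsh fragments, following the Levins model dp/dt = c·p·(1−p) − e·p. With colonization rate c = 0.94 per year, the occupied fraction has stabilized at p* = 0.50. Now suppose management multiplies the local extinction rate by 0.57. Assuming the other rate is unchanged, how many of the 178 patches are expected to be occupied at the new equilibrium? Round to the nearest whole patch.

Balance c(1−p*) = e gives e = 0.94×(1 − 0.50000) = 0.47000.
New p* = 1 − e/c = 1 − 0.26790/0.94000 = 0.71500.
Expected occupied = 178 × 0.71500 = 127.27 ≈ 127.

127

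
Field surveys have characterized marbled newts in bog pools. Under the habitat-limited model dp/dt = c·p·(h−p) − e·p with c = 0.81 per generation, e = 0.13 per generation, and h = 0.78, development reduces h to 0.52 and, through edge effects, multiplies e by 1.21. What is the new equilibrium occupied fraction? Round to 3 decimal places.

Before: p* = h − e/c = 0.78 − 0.13/0.81 = 0.78 − 0.1605 = 0.6195.
After: c = 0.81, e = 0.1573, h = 0.52; p* = 0.52 − 0.1573/0.81 = 0.3258.

0.326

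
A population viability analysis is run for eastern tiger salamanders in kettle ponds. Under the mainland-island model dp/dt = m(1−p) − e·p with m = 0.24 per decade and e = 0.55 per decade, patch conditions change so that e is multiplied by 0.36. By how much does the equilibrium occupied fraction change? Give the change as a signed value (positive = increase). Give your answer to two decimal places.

0.24

Before: p* = 0.24/(0.24+0.55) = 0.3038.
After: m = 0.24, e = 0.198; p* = 0.24/0.4380 = 0.5479.
Δp* = 0.5479 − 0.3038 = +0.2441.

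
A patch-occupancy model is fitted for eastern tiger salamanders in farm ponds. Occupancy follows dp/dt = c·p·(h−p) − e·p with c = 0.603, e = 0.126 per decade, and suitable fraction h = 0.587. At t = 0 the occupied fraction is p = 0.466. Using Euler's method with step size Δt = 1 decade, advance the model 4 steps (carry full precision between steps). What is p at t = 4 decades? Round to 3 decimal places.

Update rule: p ← p + [c·p·(h−p) − e·p]·Δt with Δt = 1.
  1  |  dp/dt·Δt = -0.024715  |  p_1 = 0.441285
  2  |  dp/dt·Δt = -0.016828  |  p_2 = 0.424457
  3  |  dp/dt·Δt = -0.011879  |  p_3 = 0.412578
  4  |  dp/dt·Δt = -0.008591  |  p_4 = 0.403987

0.404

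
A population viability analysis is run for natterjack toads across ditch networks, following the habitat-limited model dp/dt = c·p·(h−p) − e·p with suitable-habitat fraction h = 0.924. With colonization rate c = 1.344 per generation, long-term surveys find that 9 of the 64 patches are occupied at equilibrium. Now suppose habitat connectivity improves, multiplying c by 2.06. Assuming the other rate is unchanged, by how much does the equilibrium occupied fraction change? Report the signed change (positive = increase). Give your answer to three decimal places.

Observed p* = 9/64 = 0.14062.
Balance c(h−p*) = e gives e = 1.344×(0.924 − 0.14062) = 1.05286.
New p* = 0.924 − e/c = 0.924 − 1.05286/2.76864 = 0.54372.
Δp* = 0.54372 − 0.14062 = +0.40310.

0.403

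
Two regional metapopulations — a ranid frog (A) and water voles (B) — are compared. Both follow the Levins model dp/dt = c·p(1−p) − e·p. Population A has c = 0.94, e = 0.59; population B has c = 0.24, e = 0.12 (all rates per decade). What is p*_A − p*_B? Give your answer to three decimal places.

A: p*_A = 1 − 0.59/0.94 = 0.3723.
B: p*_B = 1 − 0.12/0.24 = 0.5000.
p*_A − p*_B = 0.3723 − 0.5000 = -0.1277.

-0.128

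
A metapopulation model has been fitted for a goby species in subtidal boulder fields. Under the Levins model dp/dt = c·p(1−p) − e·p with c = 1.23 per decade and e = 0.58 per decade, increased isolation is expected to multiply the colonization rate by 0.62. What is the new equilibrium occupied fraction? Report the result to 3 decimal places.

0.239

Before: p* = 1 − 0.58/1.23 = 0.5285.
After the change, c = 0.7626, e = 0.58, so p* = 1 − 0.58/0.7626 = 0.2394.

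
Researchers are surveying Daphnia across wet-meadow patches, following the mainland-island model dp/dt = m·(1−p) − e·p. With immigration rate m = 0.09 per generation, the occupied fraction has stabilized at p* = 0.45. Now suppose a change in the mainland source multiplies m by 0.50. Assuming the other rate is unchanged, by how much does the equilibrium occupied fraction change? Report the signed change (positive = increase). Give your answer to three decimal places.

Balance m(1−p*) = e·p* gives e = m(1−p*)/p* = 0.09×0.55000/0.45000 = 0.11000.
New p* = m/(m+e) = 0.04500/(0.04500+0.11000) = 0.29032.
Δp* = 0.29032 − 0.45000 = -0.15968.

-0.160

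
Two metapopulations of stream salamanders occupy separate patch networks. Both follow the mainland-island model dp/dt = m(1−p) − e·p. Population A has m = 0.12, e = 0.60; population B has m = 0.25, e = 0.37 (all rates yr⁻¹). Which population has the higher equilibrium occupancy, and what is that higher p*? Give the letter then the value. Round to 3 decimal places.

A: p*_A = m/(m+e) = 0.12/0.7200 = 0.1667.
B: p*_B = 0.25/0.6200 = 0.4032.
B is higher at 0.4032.

B, 0.403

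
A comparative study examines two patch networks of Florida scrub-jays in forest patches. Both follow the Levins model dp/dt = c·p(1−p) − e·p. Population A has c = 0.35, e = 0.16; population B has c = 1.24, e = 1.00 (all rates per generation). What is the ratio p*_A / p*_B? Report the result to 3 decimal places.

A: p*_A = 1 − 0.16/0.35 = 0.5429.
B: p*_B = 1 − 1.00/1.24 = 0.1935.
p*_A / p*_B = 0.5429/0.1935 = 2.8048.

2.805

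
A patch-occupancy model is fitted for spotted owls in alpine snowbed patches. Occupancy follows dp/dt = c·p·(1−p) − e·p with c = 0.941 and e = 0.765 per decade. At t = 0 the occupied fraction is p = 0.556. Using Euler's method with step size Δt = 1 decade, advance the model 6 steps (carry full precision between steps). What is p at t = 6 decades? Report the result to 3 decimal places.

0.224

Update rule: p ← p + [c·p·(1−p) − e·p]·Δt with Δt = 1.
  1  |  dp/dt·Δt = -0.193041  |  p_1 = 0.362959
  2  |  dp/dt·Δt = -0.060086  |  p_2 = 0.302873
  3  |  dp/dt·Δt = -0.033014  |  p_3 = 0.269859
  4  |  dp/dt·Δt = -0.021032  |  p_4 = 0.248827
  5  |  dp/dt·Δt = -0.014468  |  p_5 = 0.234359
  6  |  dp/dt·Δt = -0.010436  |  p_6 = 0.223922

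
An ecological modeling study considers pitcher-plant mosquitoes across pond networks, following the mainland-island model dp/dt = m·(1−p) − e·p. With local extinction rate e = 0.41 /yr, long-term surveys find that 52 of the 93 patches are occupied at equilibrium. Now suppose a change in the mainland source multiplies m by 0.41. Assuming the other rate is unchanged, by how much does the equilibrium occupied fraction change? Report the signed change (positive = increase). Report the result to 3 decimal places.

-0.217

Observed p* = 52/93 = 0.55914.
Balance m(1−p*) = e·p* gives m = e·p*/(1−p*) = 0.41×0.55914/0.44086 = 0.52000.
New p* = m/(m+e) = 0.21320/(0.21320+0.41000) = 0.34211.
Δp* = 0.34211 − 0.55914 = -0.21703.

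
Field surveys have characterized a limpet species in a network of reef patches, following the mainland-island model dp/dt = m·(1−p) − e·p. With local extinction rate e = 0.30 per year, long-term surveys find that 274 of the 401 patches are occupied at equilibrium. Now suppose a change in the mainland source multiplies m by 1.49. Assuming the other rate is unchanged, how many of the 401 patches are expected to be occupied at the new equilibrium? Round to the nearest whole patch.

Observed p* = 274/401 = 0.68329.
Balance m(1−p*) = e·p* gives m = e·p*/(1−p*) = 0.30×0.68329/0.31671 = 0.64724.
New p* = m/(m+e) = 0.96439/(0.96439+0.30000) = 0.76273.
Expected occupied = 401 × 0.76273 = 305.85 ≈ 306.

306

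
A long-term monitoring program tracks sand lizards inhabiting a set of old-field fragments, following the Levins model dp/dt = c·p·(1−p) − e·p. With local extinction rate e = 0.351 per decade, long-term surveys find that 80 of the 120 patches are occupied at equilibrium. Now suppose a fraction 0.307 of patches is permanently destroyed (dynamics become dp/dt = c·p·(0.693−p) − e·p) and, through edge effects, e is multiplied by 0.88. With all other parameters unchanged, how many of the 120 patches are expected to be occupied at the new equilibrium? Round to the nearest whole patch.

48

Observed p* = 80/120 = 0.66667.
Balance c(1−p*) = e gives c = e/(1 − 0.66667) = 0.351/0.33333 = 1.05301.
New p* = 0.693 − e/c = 0.693 − 0.30888/1.05301 = 0.39967.
Expected occupied = 120 × 0.39967 = 47.96 ≈ 48.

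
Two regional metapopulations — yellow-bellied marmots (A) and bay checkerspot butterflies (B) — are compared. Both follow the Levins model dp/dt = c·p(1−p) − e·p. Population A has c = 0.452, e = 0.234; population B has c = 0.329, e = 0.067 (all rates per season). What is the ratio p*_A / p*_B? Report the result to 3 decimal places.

0.606

A: p*_A = 1 − 0.234/0.452 = 0.4823.
B: p*_B = 1 − 0.067/0.329 = 0.7964.
p*_A / p*_B = 0.4823/0.7964 = 0.6056.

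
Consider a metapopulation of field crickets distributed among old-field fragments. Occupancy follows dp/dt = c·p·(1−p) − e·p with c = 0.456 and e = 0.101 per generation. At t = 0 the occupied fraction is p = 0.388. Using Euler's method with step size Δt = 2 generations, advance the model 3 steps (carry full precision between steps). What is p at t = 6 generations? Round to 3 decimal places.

0.725

Update rule: p ← p + [c·p·(1−p) − e·p]·Δt with Δt = 2.
t = 2: p = 0.38800 + (+0.13818) = 0.52618
t = 4: p = 0.52618 + (+0.12109) = 0.64727
t = 6: p = 0.64727 + (+0.07747) = 0.72474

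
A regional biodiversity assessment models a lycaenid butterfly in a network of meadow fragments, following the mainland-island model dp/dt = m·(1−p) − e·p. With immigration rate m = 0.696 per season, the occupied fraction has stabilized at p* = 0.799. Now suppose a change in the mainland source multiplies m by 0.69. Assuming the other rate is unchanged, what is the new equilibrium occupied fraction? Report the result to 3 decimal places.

Balance m(1−p*) = e·p* gives e = m(1−p*)/p* = 0.696×0.20100/0.79900 = 0.17509.
New p* = m/(m+e) = 0.48024/(0.48024+0.17509) = 0.73282.

0.733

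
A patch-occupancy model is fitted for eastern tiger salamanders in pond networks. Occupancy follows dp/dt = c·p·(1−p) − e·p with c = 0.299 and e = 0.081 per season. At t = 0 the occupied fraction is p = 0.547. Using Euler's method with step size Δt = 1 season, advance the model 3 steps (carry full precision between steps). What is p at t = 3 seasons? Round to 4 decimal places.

0.6258

Update rule: p ← p + [c·p·(1−p) − e·p]·Δt with Δt = 1.
  1  |  dp/dt·Δt = +0.029783  |  p_1 = 0.576783
  2  |  dp/dt·Δt = +0.026268  |  p_2 = 0.603050
  3  |  dp/dt·Δt = +0.022728  |  p_3 = 0.625778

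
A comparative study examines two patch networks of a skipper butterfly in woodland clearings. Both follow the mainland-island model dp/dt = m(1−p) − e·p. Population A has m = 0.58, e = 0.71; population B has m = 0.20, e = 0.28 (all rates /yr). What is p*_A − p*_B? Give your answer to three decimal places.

0.033

A: p*_A = m/(m+e) = 0.58/1.2900 = 0.4496.
B: p*_B = 0.20/0.4800 = 0.4167.
p*_A − p*_B = 0.4496 − 0.4167 = 0.0329.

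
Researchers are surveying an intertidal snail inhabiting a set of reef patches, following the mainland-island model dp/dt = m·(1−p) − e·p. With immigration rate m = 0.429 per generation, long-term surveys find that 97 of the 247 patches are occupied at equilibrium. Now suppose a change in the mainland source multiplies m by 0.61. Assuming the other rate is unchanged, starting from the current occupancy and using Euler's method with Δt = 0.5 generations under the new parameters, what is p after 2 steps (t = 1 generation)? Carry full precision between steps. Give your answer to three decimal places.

0.315

Observed p* = 97/247 = 0.39271.
Balance m(1−p*) = e·p* gives e = m(1−p*)/p* = 0.429×0.60729/0.39271 = 0.66340.
Starting from p₀ = 0.39271; update p ← p + (dp/dt)·Δt with the new parameters.
t = 0.5: p = 0.39271 + (-0.05080) = 0.34191
t = 1: p = 0.34191 + (-0.02730) = 0.31461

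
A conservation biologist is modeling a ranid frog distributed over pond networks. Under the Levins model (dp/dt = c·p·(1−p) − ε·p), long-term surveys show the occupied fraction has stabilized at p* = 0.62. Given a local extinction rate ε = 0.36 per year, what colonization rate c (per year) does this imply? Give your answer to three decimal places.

At equilibrium c(1−p*) = ε, so c = ε/(1−p*).
c = 0.36/(1 − 0.62) = 0.36/0.3800 = 0.9474.

0.947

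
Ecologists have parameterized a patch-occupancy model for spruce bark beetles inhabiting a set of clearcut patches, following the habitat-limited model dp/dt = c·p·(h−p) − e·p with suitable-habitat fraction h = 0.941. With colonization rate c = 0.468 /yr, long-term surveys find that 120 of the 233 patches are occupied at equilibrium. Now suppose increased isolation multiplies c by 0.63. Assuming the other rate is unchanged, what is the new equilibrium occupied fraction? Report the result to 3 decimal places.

Observed p* = 120/233 = 0.51502.
Balance c(h−p*) = e gives e = 0.468×(0.941 − 0.51502) = 0.19936.
New p* = 0.941 − e/c = 0.941 − 0.19936/0.29484 = 0.26484.

0.265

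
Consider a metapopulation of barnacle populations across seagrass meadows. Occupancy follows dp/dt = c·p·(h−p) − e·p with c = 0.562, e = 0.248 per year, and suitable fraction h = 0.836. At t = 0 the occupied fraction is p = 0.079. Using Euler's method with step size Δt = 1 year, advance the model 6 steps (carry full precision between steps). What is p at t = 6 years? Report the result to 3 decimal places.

Update rule: p ← p + [c·p·(h−p) − e·p]·Δt with Δt = 1.
step 1: Δp = +0.01402, p = 0.09302
step 2: Δp = +0.01577, p = 0.10879
step 3: Δp = +0.01748, p = 0.12627
step 4: Δp = +0.01905, p = 0.14532
step 5: Δp = +0.02037, p = 0.16569
step 6: Δp = +0.02133, p = 0.18702

0.187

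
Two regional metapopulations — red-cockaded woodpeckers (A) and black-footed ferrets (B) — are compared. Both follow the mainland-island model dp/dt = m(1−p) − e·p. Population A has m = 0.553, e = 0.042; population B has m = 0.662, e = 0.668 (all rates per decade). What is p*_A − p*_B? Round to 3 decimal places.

A: p*_A = m/(m+e) = 0.553/0.5950 = 0.9294.
B: p*_B = 0.662/1.3300 = 0.4977.
p*_A − p*_B = 0.9294 − 0.4977 = 0.4317.

0.432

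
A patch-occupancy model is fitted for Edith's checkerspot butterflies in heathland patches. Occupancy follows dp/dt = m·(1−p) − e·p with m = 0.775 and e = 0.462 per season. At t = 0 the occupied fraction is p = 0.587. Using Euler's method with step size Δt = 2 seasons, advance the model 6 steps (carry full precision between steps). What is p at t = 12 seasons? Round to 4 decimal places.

0.2212

Update rule: p ← p + [m·(1−p) − e·p]·Δt with Δt = 2.
t = 2: p = 0.58700 + (+0.09776) = 0.68476
t = 4: p = 0.68476 + (-0.14410) = 0.54066
t = 6: p = 0.54066 + (+0.21241) = 0.75307
t = 8: p = 0.75307 + (-0.31309) = 0.43998
t = 10: p = 0.43998 + (+0.46149) = 0.90147
t = 12: p = 0.90147 + (-0.68023) = 0.22124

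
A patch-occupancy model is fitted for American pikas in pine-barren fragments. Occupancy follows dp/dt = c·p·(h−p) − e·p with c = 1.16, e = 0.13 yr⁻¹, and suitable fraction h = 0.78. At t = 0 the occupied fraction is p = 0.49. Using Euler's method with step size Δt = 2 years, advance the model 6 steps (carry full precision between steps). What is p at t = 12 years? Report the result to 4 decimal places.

Update rule: p ← p + [c·p·(h−p) − e·p]·Δt with Δt = 2.
p: 0.49000 → 0.69227  (Δp = +0.20227)
p: 0.69227 → 0.65318  (Δp = -0.03909)
p: 0.65318 → 0.67553  (Δp = +0.02236)
p: 0.67553 → 0.66362  (Δp = -0.01192)
p: 0.66362 → 0.67026  (Δp = +0.00664)
p: 0.67026 → 0.66664  (Δp = -0.00362)

0.6666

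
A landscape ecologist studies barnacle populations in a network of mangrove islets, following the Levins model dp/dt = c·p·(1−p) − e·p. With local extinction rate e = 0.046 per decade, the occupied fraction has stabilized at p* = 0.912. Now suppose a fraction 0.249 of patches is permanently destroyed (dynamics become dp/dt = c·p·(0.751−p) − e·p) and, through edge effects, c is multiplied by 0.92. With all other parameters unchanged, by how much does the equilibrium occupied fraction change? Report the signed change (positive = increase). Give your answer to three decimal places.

-0.257

Balance c(1−p*) = e gives c = e/(1 − 0.91200) = 0.046/0.08800 = 0.52273.
New p* = 0.751 − e/c = 0.751 − 0.04600/0.48091 = 0.65535.
Δp* = 0.65535 − 0.91200 = -0.25665.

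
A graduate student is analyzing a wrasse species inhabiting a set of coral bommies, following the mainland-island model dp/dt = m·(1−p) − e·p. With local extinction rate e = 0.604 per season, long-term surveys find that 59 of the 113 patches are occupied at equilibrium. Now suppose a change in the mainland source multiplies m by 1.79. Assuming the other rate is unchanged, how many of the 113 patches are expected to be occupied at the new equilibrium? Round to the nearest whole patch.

75

Observed p* = 59/113 = 0.52212.
Balance m(1−p*) = e·p* gives m = e·p*/(1−p*) = 0.604×0.52212/0.47788 = 0.65992.
New p* = m/(m+e) = 1.18126/(1.18126+0.60400) = 0.66167.
Expected occupied = 113 × 0.66167 = 74.77 ≈ 75.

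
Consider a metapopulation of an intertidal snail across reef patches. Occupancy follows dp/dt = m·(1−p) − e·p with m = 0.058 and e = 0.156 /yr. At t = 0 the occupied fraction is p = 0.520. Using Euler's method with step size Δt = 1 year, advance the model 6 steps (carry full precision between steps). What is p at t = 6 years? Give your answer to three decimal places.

Update rule: p ← p + [m·(1−p) − e·p]·Δt with Δt = 1.
step 1: Δp = -0.05328, p = 0.46672
step 2: Δp = -0.04188, p = 0.42484
step 3: Δp = -0.03292, p = 0.39193
step 4: Δp = -0.02587, p = 0.36605
step 5: Δp = -0.02034, p = 0.34572
step 6: Δp = -0.01598, p = 0.32973

0.330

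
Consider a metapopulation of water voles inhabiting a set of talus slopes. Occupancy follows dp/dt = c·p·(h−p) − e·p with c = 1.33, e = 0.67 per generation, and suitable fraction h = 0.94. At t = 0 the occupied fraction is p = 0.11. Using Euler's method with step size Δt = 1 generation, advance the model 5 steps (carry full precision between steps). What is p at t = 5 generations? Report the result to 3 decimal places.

Update rule: p ← p + [c·p·(h−p) − e·p]·Δt with Δt = 1.
t = 1: p = 0.11000 + (+0.04773) = 0.15773
t = 2: p = 0.15773 + (+0.05843) = 0.21616
t = 3: p = 0.21616 + (+0.06327) = 0.27943
t = 4: p = 0.27943 + (+0.05828) = 0.33770
t = 5: p = 0.33770 + (+0.04426) = 0.38196

0.382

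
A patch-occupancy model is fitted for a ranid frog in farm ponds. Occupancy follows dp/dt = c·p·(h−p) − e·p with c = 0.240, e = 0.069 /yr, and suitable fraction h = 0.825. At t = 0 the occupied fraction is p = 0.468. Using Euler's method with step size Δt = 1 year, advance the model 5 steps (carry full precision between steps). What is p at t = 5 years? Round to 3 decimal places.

0.500

Update rule: p ← p + [c·p·(h−p) − e·p]·Δt with Δt = 1.
step 1: Δp = +0.00781, p = 0.47581
step 2: Δp = +0.00705, p = 0.48285
step 3: Δp = +0.00633, p = 0.48918
step 4: Δp = +0.00567, p = 0.49486
step 5: Δp = +0.00506, p = 0.49992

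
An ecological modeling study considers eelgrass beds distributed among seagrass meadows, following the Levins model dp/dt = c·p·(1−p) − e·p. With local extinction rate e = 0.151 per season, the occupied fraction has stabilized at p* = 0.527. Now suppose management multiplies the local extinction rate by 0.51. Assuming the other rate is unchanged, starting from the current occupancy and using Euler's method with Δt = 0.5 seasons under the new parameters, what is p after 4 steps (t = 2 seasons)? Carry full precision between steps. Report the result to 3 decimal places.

0.599

Balance c(1−p*) = e gives c = e/(1 − 0.52700) = 0.151/0.47300 = 0.31924.
Starting from p₀ = 0.52700; update p ← p + (dp/dt)·Δt with the new parameters.
step 1: Δp = +0.01950, p = 0.54650
step 2: Δp = +0.01852, p = 0.56501
step 3: Δp = +0.01747, p = 0.58249
step 4: Δp = +0.01639, p = 0.59888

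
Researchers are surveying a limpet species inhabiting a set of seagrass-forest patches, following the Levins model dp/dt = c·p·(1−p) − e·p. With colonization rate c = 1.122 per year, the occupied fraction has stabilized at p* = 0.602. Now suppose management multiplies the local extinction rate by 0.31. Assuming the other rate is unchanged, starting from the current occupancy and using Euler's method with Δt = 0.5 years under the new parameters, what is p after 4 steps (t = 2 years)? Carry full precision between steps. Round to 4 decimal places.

0.8422

Balance c(1−p*) = e gives e = 1.122×(1 − 0.60200) = 0.44656.
Starting from p₀ = 0.60200; update p ← p + (dp/dt)·Δt with the new parameters.
t = 0.5: p = 0.60200 + (+0.09275) = 0.69475
t = 1: p = 0.69475 + (+0.07089) = 0.76563
t = 1.5: p = 0.76563 + (+0.04767) = 0.81330
t = 2: p = 0.81330 + (+0.02889) = 0.84219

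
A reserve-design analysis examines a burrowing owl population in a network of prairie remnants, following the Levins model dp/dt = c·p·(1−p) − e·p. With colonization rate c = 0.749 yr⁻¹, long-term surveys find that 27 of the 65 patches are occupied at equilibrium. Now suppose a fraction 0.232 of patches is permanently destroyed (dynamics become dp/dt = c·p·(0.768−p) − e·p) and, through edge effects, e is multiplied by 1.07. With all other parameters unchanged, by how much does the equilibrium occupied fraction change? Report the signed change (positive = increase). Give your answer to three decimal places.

Observed p* = 27/65 = 0.41538.
Balance c(1−p*) = e gives e = 0.749×(1 − 0.41538) = 0.43788.
New p* = 0.768 − e/c = 0.768 − 0.46853/0.74900 = 0.14246.
Δp* = 0.14246 − 0.41538 = -0.27292.

-0.273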